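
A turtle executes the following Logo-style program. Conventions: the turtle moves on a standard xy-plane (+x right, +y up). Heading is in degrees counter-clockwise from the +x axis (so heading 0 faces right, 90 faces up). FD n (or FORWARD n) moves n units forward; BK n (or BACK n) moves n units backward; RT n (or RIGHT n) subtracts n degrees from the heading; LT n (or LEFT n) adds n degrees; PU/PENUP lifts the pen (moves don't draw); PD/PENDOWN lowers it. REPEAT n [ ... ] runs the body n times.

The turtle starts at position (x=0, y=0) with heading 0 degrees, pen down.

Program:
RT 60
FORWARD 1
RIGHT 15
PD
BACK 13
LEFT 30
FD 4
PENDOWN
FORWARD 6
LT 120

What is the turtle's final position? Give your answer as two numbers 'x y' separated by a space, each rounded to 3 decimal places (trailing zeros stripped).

Answer: 4.206 4.62

Derivation:
Executing turtle program step by step:
Start: pos=(0,0), heading=0, pen down
RT 60: heading 0 -> 300
FD 1: (0,0) -> (0.5,-0.866) [heading=300, draw]
RT 15: heading 300 -> 285
PD: pen down
BK 13: (0.5,-0.866) -> (-2.865,11.691) [heading=285, draw]
LT 30: heading 285 -> 315
FD 4: (-2.865,11.691) -> (-0.036,8.863) [heading=315, draw]
PD: pen down
FD 6: (-0.036,8.863) -> (4.206,4.62) [heading=315, draw]
LT 120: heading 315 -> 75
Final: pos=(4.206,4.62), heading=75, 4 segment(s) drawn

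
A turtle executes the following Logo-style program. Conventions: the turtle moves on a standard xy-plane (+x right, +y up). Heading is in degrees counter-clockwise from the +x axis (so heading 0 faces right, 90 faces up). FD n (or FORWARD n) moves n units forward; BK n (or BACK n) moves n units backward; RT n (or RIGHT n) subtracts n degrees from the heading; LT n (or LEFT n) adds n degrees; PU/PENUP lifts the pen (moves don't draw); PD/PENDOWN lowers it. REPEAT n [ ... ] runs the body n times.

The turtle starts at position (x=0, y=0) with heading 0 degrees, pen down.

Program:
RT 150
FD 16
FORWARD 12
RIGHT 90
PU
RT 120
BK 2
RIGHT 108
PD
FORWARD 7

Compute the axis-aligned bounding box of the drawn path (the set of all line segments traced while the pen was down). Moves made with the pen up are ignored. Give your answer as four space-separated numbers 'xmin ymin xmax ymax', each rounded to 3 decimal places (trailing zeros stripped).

Executing turtle program step by step:
Start: pos=(0,0), heading=0, pen down
RT 150: heading 0 -> 210
FD 16: (0,0) -> (-13.856,-8) [heading=210, draw]
FD 12: (-13.856,-8) -> (-24.249,-14) [heading=210, draw]
RT 90: heading 210 -> 120
PU: pen up
RT 120: heading 120 -> 0
BK 2: (-24.249,-14) -> (-26.249,-14) [heading=0, move]
RT 108: heading 0 -> 252
PD: pen down
FD 7: (-26.249,-14) -> (-28.412,-20.657) [heading=252, draw]
Final: pos=(-28.412,-20.657), heading=252, 3 segment(s) drawn

Segment endpoints: x in {-28.412, -26.249, -24.249, -13.856, 0}, y in {-20.657, -14, -8, 0}
xmin=-28.412, ymin=-20.657, xmax=0, ymax=0

Answer: -28.412 -20.657 0 0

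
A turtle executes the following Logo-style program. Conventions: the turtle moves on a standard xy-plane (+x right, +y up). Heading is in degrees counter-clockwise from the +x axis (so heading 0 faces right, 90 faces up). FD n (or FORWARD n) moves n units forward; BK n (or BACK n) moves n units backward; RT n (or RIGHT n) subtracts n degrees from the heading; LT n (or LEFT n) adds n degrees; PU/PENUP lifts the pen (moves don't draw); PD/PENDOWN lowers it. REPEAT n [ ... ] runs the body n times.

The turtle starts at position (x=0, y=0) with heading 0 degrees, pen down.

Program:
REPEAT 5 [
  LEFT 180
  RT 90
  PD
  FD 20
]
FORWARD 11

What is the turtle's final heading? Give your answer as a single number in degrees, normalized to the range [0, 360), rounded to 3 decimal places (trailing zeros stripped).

Executing turtle program step by step:
Start: pos=(0,0), heading=0, pen down
REPEAT 5 [
  -- iteration 1/5 --
  LT 180: heading 0 -> 180
  RT 90: heading 180 -> 90
  PD: pen down
  FD 20: (0,0) -> (0,20) [heading=90, draw]
  -- iteration 2/5 --
  LT 180: heading 90 -> 270
  RT 90: heading 270 -> 180
  PD: pen down
  FD 20: (0,20) -> (-20,20) [heading=180, draw]
  -- iteration 3/5 --
  LT 180: heading 180 -> 0
  RT 90: heading 0 -> 270
  PD: pen down
  FD 20: (-20,20) -> (-20,0) [heading=270, draw]
  -- iteration 4/5 --
  LT 180: heading 270 -> 90
  RT 90: heading 90 -> 0
  PD: pen down
  FD 20: (-20,0) -> (0,0) [heading=0, draw]
  -- iteration 5/5 --
  LT 180: heading 0 -> 180
  RT 90: heading 180 -> 90
  PD: pen down
  FD 20: (0,0) -> (0,20) [heading=90, draw]
]
FD 11: (0,20) -> (0,31) [heading=90, draw]
Final: pos=(0,31), heading=90, 6 segment(s) drawn

Answer: 90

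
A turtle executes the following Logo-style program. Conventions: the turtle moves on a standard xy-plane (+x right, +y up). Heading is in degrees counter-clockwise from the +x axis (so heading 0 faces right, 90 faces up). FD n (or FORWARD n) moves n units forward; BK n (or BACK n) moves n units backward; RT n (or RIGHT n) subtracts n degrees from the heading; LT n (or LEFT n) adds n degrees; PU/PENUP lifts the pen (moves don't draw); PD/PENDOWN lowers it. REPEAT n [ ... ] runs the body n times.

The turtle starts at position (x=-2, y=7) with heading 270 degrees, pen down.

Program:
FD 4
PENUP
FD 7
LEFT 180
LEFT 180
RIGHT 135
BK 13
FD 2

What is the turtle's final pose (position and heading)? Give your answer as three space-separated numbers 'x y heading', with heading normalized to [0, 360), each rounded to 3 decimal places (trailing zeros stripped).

Executing turtle program step by step:
Start: pos=(-2,7), heading=270, pen down
FD 4: (-2,7) -> (-2,3) [heading=270, draw]
PU: pen up
FD 7: (-2,3) -> (-2,-4) [heading=270, move]
LT 180: heading 270 -> 90
LT 180: heading 90 -> 270
RT 135: heading 270 -> 135
BK 13: (-2,-4) -> (7.192,-13.192) [heading=135, move]
FD 2: (7.192,-13.192) -> (5.778,-11.778) [heading=135, move]
Final: pos=(5.778,-11.778), heading=135, 1 segment(s) drawn

Answer: 5.778 -11.778 135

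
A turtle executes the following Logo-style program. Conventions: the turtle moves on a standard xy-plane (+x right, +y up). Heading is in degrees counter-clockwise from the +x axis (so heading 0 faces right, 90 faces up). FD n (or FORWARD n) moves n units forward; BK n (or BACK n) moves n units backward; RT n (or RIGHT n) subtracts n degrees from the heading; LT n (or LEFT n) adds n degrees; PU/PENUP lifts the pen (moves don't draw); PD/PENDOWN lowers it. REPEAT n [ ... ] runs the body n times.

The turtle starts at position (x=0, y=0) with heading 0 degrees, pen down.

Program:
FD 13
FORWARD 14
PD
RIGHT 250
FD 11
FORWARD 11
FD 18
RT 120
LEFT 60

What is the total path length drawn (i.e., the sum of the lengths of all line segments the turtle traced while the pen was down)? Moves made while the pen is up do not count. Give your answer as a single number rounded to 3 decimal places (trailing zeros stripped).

Answer: 67

Derivation:
Executing turtle program step by step:
Start: pos=(0,0), heading=0, pen down
FD 13: (0,0) -> (13,0) [heading=0, draw]
FD 14: (13,0) -> (27,0) [heading=0, draw]
PD: pen down
RT 250: heading 0 -> 110
FD 11: (27,0) -> (23.238,10.337) [heading=110, draw]
FD 11: (23.238,10.337) -> (19.476,20.673) [heading=110, draw]
FD 18: (19.476,20.673) -> (13.319,37.588) [heading=110, draw]
RT 120: heading 110 -> 350
LT 60: heading 350 -> 50
Final: pos=(13.319,37.588), heading=50, 5 segment(s) drawn

Segment lengths:
  seg 1: (0,0) -> (13,0), length = 13
  seg 2: (13,0) -> (27,0), length = 14
  seg 3: (27,0) -> (23.238,10.337), length = 11
  seg 4: (23.238,10.337) -> (19.476,20.673), length = 11
  seg 5: (19.476,20.673) -> (13.319,37.588), length = 18
Total = 67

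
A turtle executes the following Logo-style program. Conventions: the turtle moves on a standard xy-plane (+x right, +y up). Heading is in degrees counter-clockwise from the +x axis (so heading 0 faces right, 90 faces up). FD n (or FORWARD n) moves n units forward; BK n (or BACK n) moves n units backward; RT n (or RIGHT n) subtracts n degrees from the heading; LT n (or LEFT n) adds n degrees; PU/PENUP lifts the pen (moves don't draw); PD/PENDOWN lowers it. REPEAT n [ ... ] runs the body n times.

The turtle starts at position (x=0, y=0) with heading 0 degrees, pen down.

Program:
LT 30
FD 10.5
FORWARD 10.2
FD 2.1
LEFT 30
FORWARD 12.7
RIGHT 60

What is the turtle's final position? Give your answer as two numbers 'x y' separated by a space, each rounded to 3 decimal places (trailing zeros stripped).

Answer: 26.095 22.399

Derivation:
Executing turtle program step by step:
Start: pos=(0,0), heading=0, pen down
LT 30: heading 0 -> 30
FD 10.5: (0,0) -> (9.093,5.25) [heading=30, draw]
FD 10.2: (9.093,5.25) -> (17.927,10.35) [heading=30, draw]
FD 2.1: (17.927,10.35) -> (19.745,11.4) [heading=30, draw]
LT 30: heading 30 -> 60
FD 12.7: (19.745,11.4) -> (26.095,22.399) [heading=60, draw]
RT 60: heading 60 -> 0
Final: pos=(26.095,22.399), heading=0, 4 segment(s) drawn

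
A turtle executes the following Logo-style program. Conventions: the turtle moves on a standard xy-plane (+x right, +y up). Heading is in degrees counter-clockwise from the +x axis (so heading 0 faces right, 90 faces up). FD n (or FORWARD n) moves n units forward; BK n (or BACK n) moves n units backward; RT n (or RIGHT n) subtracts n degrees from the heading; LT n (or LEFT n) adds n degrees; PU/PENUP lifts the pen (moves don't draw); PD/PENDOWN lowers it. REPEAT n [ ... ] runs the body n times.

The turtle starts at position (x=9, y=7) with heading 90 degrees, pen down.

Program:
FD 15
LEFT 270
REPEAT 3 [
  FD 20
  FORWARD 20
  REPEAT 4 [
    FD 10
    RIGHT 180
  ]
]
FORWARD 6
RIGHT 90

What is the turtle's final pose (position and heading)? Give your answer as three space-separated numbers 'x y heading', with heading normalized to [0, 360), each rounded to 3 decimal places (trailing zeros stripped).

Executing turtle program step by step:
Start: pos=(9,7), heading=90, pen down
FD 15: (9,7) -> (9,22) [heading=90, draw]
LT 270: heading 90 -> 0
REPEAT 3 [
  -- iteration 1/3 --
  FD 20: (9,22) -> (29,22) [heading=0, draw]
  FD 20: (29,22) -> (49,22) [heading=0, draw]
  REPEAT 4 [
    -- iteration 1/4 --
    FD 10: (49,22) -> (59,22) [heading=0, draw]
    RT 180: heading 0 -> 180
    -- iteration 2/4 --
    FD 10: (59,22) -> (49,22) [heading=180, draw]
    RT 180: heading 180 -> 0
    -- iteration 3/4 --
    FD 10: (49,22) -> (59,22) [heading=0, draw]
    RT 180: heading 0 -> 180
    -- iteration 4/4 --
    FD 10: (59,22) -> (49,22) [heading=180, draw]
    RT 180: heading 180 -> 0
  ]
  -- iteration 2/3 --
  FD 20: (49,22) -> (69,22) [heading=0, draw]
  FD 20: (69,22) -> (89,22) [heading=0, draw]
  REPEAT 4 [
    -- iteration 1/4 --
    FD 10: (89,22) -> (99,22) [heading=0, draw]
    RT 180: heading 0 -> 180
    -- iteration 2/4 --
    FD 10: (99,22) -> (89,22) [heading=180, draw]
    RT 180: heading 180 -> 0
    -- iteration 3/4 --
    FD 10: (89,22) -> (99,22) [heading=0, draw]
    RT 180: heading 0 -> 180
    -- iteration 4/4 --
    FD 10: (99,22) -> (89,22) [heading=180, draw]
    RT 180: heading 180 -> 0
  ]
  -- iteration 3/3 --
  FD 20: (89,22) -> (109,22) [heading=0, draw]
  FD 20: (109,22) -> (129,22) [heading=0, draw]
  REPEAT 4 [
    -- iteration 1/4 --
    FD 10: (129,22) -> (139,22) [heading=0, draw]
    RT 180: heading 0 -> 180
    -- iteration 2/4 --
    FD 10: (139,22) -> (129,22) [heading=180, draw]
    RT 180: heading 180 -> 0
    -- iteration 3/4 --
    FD 10: (129,22) -> (139,22) [heading=0, draw]
    RT 180: heading 0 -> 180
    -- iteration 4/4 --
    FD 10: (139,22) -> (129,22) [heading=180, draw]
    RT 180: heading 180 -> 0
  ]
]
FD 6: (129,22) -> (135,22) [heading=0, draw]
RT 90: heading 0 -> 270
Final: pos=(135,22), heading=270, 20 segment(s) drawn

Answer: 135 22 270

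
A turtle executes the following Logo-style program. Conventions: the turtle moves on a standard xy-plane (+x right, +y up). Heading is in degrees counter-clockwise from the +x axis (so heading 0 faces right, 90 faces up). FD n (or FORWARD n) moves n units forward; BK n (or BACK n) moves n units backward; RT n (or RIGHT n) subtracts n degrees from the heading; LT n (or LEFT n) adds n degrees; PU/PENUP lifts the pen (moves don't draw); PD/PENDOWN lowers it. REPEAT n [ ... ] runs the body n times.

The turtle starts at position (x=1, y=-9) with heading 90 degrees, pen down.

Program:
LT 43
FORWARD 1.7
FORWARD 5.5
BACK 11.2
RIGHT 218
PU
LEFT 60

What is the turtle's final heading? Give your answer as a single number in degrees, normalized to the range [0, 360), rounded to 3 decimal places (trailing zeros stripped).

Answer: 335

Derivation:
Executing turtle program step by step:
Start: pos=(1,-9), heading=90, pen down
LT 43: heading 90 -> 133
FD 1.7: (1,-9) -> (-0.159,-7.757) [heading=133, draw]
FD 5.5: (-0.159,-7.757) -> (-3.91,-3.734) [heading=133, draw]
BK 11.2: (-3.91,-3.734) -> (3.728,-11.925) [heading=133, draw]
RT 218: heading 133 -> 275
PU: pen up
LT 60: heading 275 -> 335
Final: pos=(3.728,-11.925), heading=335, 3 segment(s) drawn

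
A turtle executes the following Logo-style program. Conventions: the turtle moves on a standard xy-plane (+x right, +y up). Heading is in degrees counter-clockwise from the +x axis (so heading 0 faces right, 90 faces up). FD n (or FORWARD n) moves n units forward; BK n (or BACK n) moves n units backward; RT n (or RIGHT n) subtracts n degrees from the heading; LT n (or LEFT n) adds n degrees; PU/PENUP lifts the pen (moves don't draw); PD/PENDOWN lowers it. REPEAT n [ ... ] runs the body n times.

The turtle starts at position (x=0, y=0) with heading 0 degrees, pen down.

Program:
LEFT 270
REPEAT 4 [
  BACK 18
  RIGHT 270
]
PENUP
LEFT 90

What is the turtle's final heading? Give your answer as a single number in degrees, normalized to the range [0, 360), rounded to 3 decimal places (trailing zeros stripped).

Executing turtle program step by step:
Start: pos=(0,0), heading=0, pen down
LT 270: heading 0 -> 270
REPEAT 4 [
  -- iteration 1/4 --
  BK 18: (0,0) -> (0,18) [heading=270, draw]
  RT 270: heading 270 -> 0
  -- iteration 2/4 --
  BK 18: (0,18) -> (-18,18) [heading=0, draw]
  RT 270: heading 0 -> 90
  -- iteration 3/4 --
  BK 18: (-18,18) -> (-18,0) [heading=90, draw]
  RT 270: heading 90 -> 180
  -- iteration 4/4 --
  BK 18: (-18,0) -> (0,0) [heading=180, draw]
  RT 270: heading 180 -> 270
]
PU: pen up
LT 90: heading 270 -> 0
Final: pos=(0,0), heading=0, 4 segment(s) drawn

Answer: 0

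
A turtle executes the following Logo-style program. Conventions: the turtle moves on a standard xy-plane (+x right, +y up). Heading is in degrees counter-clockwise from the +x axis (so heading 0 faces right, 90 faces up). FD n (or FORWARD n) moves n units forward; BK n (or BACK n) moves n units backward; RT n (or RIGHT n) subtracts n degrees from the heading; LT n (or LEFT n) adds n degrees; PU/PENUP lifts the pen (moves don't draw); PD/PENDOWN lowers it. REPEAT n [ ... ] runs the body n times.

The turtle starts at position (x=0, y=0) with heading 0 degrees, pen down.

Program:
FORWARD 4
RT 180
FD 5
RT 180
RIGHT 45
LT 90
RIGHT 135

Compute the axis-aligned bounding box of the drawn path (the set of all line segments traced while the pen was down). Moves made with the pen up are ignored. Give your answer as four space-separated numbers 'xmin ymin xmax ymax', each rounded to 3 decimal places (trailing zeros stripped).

Executing turtle program step by step:
Start: pos=(0,0), heading=0, pen down
FD 4: (0,0) -> (4,0) [heading=0, draw]
RT 180: heading 0 -> 180
FD 5: (4,0) -> (-1,0) [heading=180, draw]
RT 180: heading 180 -> 0
RT 45: heading 0 -> 315
LT 90: heading 315 -> 45
RT 135: heading 45 -> 270
Final: pos=(-1,0), heading=270, 2 segment(s) drawn

Segment endpoints: x in {-1, 0, 4}, y in {0, 0}
xmin=-1, ymin=0, xmax=4, ymax=0

Answer: -1 0 4 0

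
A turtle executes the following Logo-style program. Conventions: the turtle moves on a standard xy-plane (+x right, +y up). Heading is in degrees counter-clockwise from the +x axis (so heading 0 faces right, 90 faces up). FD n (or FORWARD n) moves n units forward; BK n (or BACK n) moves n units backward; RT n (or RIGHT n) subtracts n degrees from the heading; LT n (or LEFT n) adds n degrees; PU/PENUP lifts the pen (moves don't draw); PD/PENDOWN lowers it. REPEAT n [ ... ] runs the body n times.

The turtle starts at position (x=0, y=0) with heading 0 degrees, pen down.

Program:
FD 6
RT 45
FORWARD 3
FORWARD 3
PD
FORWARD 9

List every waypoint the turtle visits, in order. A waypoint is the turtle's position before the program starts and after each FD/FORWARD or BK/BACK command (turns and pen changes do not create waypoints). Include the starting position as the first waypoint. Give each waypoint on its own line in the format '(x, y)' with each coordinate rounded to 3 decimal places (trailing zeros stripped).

Executing turtle program step by step:
Start: pos=(0,0), heading=0, pen down
FD 6: (0,0) -> (6,0) [heading=0, draw]
RT 45: heading 0 -> 315
FD 3: (6,0) -> (8.121,-2.121) [heading=315, draw]
FD 3: (8.121,-2.121) -> (10.243,-4.243) [heading=315, draw]
PD: pen down
FD 9: (10.243,-4.243) -> (16.607,-10.607) [heading=315, draw]
Final: pos=(16.607,-10.607), heading=315, 4 segment(s) drawn
Waypoints (5 total):
(0, 0)
(6, 0)
(8.121, -2.121)
(10.243, -4.243)
(16.607, -10.607)

Answer: (0, 0)
(6, 0)
(8.121, -2.121)
(10.243, -4.243)
(16.607, -10.607)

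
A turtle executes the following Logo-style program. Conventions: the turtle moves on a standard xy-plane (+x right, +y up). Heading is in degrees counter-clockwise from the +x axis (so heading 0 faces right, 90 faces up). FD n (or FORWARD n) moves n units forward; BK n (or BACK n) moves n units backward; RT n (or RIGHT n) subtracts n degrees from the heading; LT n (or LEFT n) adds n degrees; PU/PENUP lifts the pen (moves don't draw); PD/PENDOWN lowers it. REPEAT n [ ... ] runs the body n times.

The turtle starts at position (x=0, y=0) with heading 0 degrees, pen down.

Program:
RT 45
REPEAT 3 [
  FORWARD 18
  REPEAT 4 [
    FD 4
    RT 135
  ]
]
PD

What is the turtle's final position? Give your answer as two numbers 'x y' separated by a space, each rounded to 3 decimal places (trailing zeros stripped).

Executing turtle program step by step:
Start: pos=(0,0), heading=0, pen down
RT 45: heading 0 -> 315
REPEAT 3 [
  -- iteration 1/3 --
  FD 18: (0,0) -> (12.728,-12.728) [heading=315, draw]
  REPEAT 4 [
    -- iteration 1/4 --
    FD 4: (12.728,-12.728) -> (15.556,-15.556) [heading=315, draw]
    RT 135: heading 315 -> 180
    -- iteration 2/4 --
    FD 4: (15.556,-15.556) -> (11.556,-15.556) [heading=180, draw]
    RT 135: heading 180 -> 45
    -- iteration 3/4 --
    FD 4: (11.556,-15.556) -> (14.385,-12.728) [heading=45, draw]
    RT 135: heading 45 -> 270
    -- iteration 4/4 --
    FD 4: (14.385,-12.728) -> (14.385,-16.728) [heading=270, draw]
    RT 135: heading 270 -> 135
  ]
  -- iteration 2/3 --
  FD 18: (14.385,-16.728) -> (1.657,-4) [heading=135, draw]
  REPEAT 4 [
    -- iteration 1/4 --
    FD 4: (1.657,-4) -> (-1.172,-1.172) [heading=135, draw]
    RT 135: heading 135 -> 0
    -- iteration 2/4 --
    FD 4: (-1.172,-1.172) -> (2.828,-1.172) [heading=0, draw]
    RT 135: heading 0 -> 225
    -- iteration 3/4 --
    FD 4: (2.828,-1.172) -> (0,-4) [heading=225, draw]
    RT 135: heading 225 -> 90
    -- iteration 4/4 --
    FD 4: (0,-4) -> (0,0) [heading=90, draw]
    RT 135: heading 90 -> 315
  ]
  -- iteration 3/3 --
  FD 18: (0,0) -> (12.728,-12.728) [heading=315, draw]
  REPEAT 4 [
    -- iteration 1/4 --
    FD 4: (12.728,-12.728) -> (15.556,-15.556) [heading=315, draw]
    RT 135: heading 315 -> 180
    -- iteration 2/4 --
    FD 4: (15.556,-15.556) -> (11.556,-15.556) [heading=180, draw]
    RT 135: heading 180 -> 45
    -- iteration 3/4 --
    FD 4: (11.556,-15.556) -> (14.385,-12.728) [heading=45, draw]
    RT 135: heading 45 -> 270
    -- iteration 4/4 --
    FD 4: (14.385,-12.728) -> (14.385,-16.728) [heading=270, draw]
    RT 135: heading 270 -> 135
  ]
]
PD: pen down
Final: pos=(14.385,-16.728), heading=135, 15 segment(s) drawn

Answer: 14.385 -16.728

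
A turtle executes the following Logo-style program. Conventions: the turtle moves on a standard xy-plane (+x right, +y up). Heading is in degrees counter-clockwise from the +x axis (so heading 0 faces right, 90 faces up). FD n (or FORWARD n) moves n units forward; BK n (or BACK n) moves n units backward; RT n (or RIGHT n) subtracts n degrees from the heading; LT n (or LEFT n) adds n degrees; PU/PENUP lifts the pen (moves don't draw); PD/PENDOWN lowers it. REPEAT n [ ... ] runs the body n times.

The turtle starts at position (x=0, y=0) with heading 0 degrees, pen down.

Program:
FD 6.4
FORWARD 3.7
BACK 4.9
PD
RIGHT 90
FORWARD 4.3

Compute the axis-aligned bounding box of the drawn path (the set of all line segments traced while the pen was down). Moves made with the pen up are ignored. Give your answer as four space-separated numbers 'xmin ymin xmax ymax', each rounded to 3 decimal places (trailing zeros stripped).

Answer: 0 -4.3 10.1 0

Derivation:
Executing turtle program step by step:
Start: pos=(0,0), heading=0, pen down
FD 6.4: (0,0) -> (6.4,0) [heading=0, draw]
FD 3.7: (6.4,0) -> (10.1,0) [heading=0, draw]
BK 4.9: (10.1,0) -> (5.2,0) [heading=0, draw]
PD: pen down
RT 90: heading 0 -> 270
FD 4.3: (5.2,0) -> (5.2,-4.3) [heading=270, draw]
Final: pos=(5.2,-4.3), heading=270, 4 segment(s) drawn

Segment endpoints: x in {0, 5.2, 6.4, 10.1}, y in {-4.3, 0}
xmin=0, ymin=-4.3, xmax=10.1, ymax=0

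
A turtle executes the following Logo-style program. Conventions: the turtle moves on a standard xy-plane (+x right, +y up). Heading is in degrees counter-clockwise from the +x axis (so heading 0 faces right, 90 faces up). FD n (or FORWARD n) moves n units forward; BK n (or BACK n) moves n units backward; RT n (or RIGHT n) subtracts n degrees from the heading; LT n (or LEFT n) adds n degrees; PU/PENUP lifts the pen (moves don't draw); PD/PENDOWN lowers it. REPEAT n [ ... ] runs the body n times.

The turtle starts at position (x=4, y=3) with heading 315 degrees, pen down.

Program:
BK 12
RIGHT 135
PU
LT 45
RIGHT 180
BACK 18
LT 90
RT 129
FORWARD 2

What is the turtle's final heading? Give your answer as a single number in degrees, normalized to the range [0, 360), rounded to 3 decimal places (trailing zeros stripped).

Executing turtle program step by step:
Start: pos=(4,3), heading=315, pen down
BK 12: (4,3) -> (-4.485,11.485) [heading=315, draw]
RT 135: heading 315 -> 180
PU: pen up
LT 45: heading 180 -> 225
RT 180: heading 225 -> 45
BK 18: (-4.485,11.485) -> (-17.213,-1.243) [heading=45, move]
LT 90: heading 45 -> 135
RT 129: heading 135 -> 6
FD 2: (-17.213,-1.243) -> (-15.224,-1.034) [heading=6, move]
Final: pos=(-15.224,-1.034), heading=6, 1 segment(s) drawn

Answer: 6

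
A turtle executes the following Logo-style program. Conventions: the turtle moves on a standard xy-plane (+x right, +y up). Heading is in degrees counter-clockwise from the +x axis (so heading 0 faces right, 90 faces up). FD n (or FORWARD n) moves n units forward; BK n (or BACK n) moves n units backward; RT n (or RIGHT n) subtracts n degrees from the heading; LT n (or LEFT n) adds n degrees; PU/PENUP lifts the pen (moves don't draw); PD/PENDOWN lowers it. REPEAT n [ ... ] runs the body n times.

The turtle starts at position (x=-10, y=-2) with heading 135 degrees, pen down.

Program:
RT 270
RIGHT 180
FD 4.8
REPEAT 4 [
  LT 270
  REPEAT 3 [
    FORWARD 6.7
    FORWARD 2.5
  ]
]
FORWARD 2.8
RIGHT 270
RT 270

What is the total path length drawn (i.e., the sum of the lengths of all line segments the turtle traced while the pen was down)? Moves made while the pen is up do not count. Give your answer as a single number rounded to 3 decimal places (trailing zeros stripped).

Answer: 118

Derivation:
Executing turtle program step by step:
Start: pos=(-10,-2), heading=135, pen down
RT 270: heading 135 -> 225
RT 180: heading 225 -> 45
FD 4.8: (-10,-2) -> (-6.606,1.394) [heading=45, draw]
REPEAT 4 [
  -- iteration 1/4 --
  LT 270: heading 45 -> 315
  REPEAT 3 [
    -- iteration 1/3 --
    FD 6.7: (-6.606,1.394) -> (-1.868,-3.344) [heading=315, draw]
    FD 2.5: (-1.868,-3.344) -> (-0.101,-5.111) [heading=315, draw]
    -- iteration 2/3 --
    FD 6.7: (-0.101,-5.111) -> (4.637,-9.849) [heading=315, draw]
    FD 2.5: (4.637,-9.849) -> (6.405,-11.617) [heading=315, draw]
    -- iteration 3/3 --
    FD 6.7: (6.405,-11.617) -> (11.142,-16.354) [heading=315, draw]
    FD 2.5: (11.142,-16.354) -> (12.91,-18.122) [heading=315, draw]
  ]
  -- iteration 2/4 --
  LT 270: heading 315 -> 225
  REPEAT 3 [
    -- iteration 1/3 --
    FD 6.7: (12.91,-18.122) -> (8.173,-22.86) [heading=225, draw]
    FD 2.5: (8.173,-22.86) -> (6.405,-24.627) [heading=225, draw]
    -- iteration 2/3 --
    FD 6.7: (6.405,-24.627) -> (1.667,-29.365) [heading=225, draw]
    FD 2.5: (1.667,-29.365) -> (-0.101,-31.133) [heading=225, draw]
    -- iteration 3/3 --
    FD 6.7: (-0.101,-31.133) -> (-4.838,-35.87) [heading=225, draw]
    FD 2.5: (-4.838,-35.87) -> (-6.606,-37.638) [heading=225, draw]
  ]
  -- iteration 3/4 --
  LT 270: heading 225 -> 135
  REPEAT 3 [
    -- iteration 1/3 --
    FD 6.7: (-6.606,-37.638) -> (-11.344,-32.901) [heading=135, draw]
    FD 2.5: (-11.344,-32.901) -> (-13.111,-31.133) [heading=135, draw]
    -- iteration 2/3 --
    FD 6.7: (-13.111,-31.133) -> (-17.849,-26.395) [heading=135, draw]
    FD 2.5: (-17.849,-26.395) -> (-19.617,-24.627) [heading=135, draw]
    -- iteration 3/3 --
    FD 6.7: (-19.617,-24.627) -> (-24.354,-19.89) [heading=135, draw]
    FD 2.5: (-24.354,-19.89) -> (-26.122,-18.122) [heading=135, draw]
  ]
  -- iteration 4/4 --
  LT 270: heading 135 -> 45
  REPEAT 3 [
    -- iteration 1/3 --
    FD 6.7: (-26.122,-18.122) -> (-21.384,-13.384) [heading=45, draw]
    FD 2.5: (-21.384,-13.384) -> (-19.617,-11.617) [heading=45, draw]
    -- iteration 2/3 --
    FD 6.7: (-19.617,-11.617) -> (-14.879,-6.879) [heading=45, draw]
    FD 2.5: (-14.879,-6.879) -> (-13.111,-5.111) [heading=45, draw]
    -- iteration 3/3 --
    FD 6.7: (-13.111,-5.111) -> (-8.374,-0.374) [heading=45, draw]
    FD 2.5: (-8.374,-0.374) -> (-6.606,1.394) [heading=45, draw]
  ]
]
FD 2.8: (-6.606,1.394) -> (-4.626,3.374) [heading=45, draw]
RT 270: heading 45 -> 135
RT 270: heading 135 -> 225
Final: pos=(-4.626,3.374), heading=225, 26 segment(s) drawn

Segment lengths:
  seg 1: (-10,-2) -> (-6.606,1.394), length = 4.8
  seg 2: (-6.606,1.394) -> (-1.868,-3.344), length = 6.7
  seg 3: (-1.868,-3.344) -> (-0.101,-5.111), length = 2.5
  seg 4: (-0.101,-5.111) -> (4.637,-9.849), length = 6.7
  seg 5: (4.637,-9.849) -> (6.405,-11.617), length = 2.5
  seg 6: (6.405,-11.617) -> (11.142,-16.354), length = 6.7
  seg 7: (11.142,-16.354) -> (12.91,-18.122), length = 2.5
  seg 8: (12.91,-18.122) -> (8.173,-22.86), length = 6.7
  seg 9: (8.173,-22.86) -> (6.405,-24.627), length = 2.5
  seg 10: (6.405,-24.627) -> (1.667,-29.365), length = 6.7
  seg 11: (1.667,-29.365) -> (-0.101,-31.133), length = 2.5
  seg 12: (-0.101,-31.133) -> (-4.838,-35.87), length = 6.7
  seg 13: (-4.838,-35.87) -> (-6.606,-37.638), length = 2.5
  seg 14: (-6.606,-37.638) -> (-11.344,-32.901), length = 6.7
  seg 15: (-11.344,-32.901) -> (-13.111,-31.133), length = 2.5
  seg 16: (-13.111,-31.133) -> (-17.849,-26.395), length = 6.7
  seg 17: (-17.849,-26.395) -> (-19.617,-24.627), length = 2.5
  seg 18: (-19.617,-24.627) -> (-24.354,-19.89), length = 6.7
  seg 19: (-24.354,-19.89) -> (-26.122,-18.122), length = 2.5
  seg 20: (-26.122,-18.122) -> (-21.384,-13.384), length = 6.7
  seg 21: (-21.384,-13.384) -> (-19.617,-11.617), length = 2.5
  seg 22: (-19.617,-11.617) -> (-14.879,-6.879), length = 6.7
  seg 23: (-14.879,-6.879) -> (-13.111,-5.111), length = 2.5
  seg 24: (-13.111,-5.111) -> (-8.374,-0.374), length = 6.7
  seg 25: (-8.374,-0.374) -> (-6.606,1.394), length = 2.5
  seg 26: (-6.606,1.394) -> (-4.626,3.374), length = 2.8
Total = 118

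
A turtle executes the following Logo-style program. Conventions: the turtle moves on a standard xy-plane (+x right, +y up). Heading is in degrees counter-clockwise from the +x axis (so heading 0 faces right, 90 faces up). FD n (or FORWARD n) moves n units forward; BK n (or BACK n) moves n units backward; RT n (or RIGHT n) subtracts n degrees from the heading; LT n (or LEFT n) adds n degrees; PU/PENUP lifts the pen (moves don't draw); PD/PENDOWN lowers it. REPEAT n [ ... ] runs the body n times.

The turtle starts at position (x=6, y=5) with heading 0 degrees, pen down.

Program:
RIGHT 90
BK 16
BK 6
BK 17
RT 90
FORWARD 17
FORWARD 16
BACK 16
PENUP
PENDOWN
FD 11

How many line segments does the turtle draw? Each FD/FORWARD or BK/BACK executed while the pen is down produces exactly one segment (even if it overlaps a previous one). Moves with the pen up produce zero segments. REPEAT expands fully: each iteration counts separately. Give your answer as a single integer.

Executing turtle program step by step:
Start: pos=(6,5), heading=0, pen down
RT 90: heading 0 -> 270
BK 16: (6,5) -> (6,21) [heading=270, draw]
BK 6: (6,21) -> (6,27) [heading=270, draw]
BK 17: (6,27) -> (6,44) [heading=270, draw]
RT 90: heading 270 -> 180
FD 17: (6,44) -> (-11,44) [heading=180, draw]
FD 16: (-11,44) -> (-27,44) [heading=180, draw]
BK 16: (-27,44) -> (-11,44) [heading=180, draw]
PU: pen up
PD: pen down
FD 11: (-11,44) -> (-22,44) [heading=180, draw]
Final: pos=(-22,44), heading=180, 7 segment(s) drawn
Segments drawn: 7

Answer: 7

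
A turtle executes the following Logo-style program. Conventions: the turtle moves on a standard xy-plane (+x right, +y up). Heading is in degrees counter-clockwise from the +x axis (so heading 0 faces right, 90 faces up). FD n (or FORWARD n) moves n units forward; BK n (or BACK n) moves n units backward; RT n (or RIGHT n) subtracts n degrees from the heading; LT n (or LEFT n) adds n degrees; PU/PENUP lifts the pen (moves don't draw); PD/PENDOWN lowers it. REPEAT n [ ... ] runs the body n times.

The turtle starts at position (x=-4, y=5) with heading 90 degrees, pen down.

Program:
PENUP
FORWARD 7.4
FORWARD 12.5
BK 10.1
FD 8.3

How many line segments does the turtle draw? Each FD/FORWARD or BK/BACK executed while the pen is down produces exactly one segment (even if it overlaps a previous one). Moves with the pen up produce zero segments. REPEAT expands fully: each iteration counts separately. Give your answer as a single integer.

Answer: 0

Derivation:
Executing turtle program step by step:
Start: pos=(-4,5), heading=90, pen down
PU: pen up
FD 7.4: (-4,5) -> (-4,12.4) [heading=90, move]
FD 12.5: (-4,12.4) -> (-4,24.9) [heading=90, move]
BK 10.1: (-4,24.9) -> (-4,14.8) [heading=90, move]
FD 8.3: (-4,14.8) -> (-4,23.1) [heading=90, move]
Final: pos=(-4,23.1), heading=90, 0 segment(s) drawn
Segments drawn: 0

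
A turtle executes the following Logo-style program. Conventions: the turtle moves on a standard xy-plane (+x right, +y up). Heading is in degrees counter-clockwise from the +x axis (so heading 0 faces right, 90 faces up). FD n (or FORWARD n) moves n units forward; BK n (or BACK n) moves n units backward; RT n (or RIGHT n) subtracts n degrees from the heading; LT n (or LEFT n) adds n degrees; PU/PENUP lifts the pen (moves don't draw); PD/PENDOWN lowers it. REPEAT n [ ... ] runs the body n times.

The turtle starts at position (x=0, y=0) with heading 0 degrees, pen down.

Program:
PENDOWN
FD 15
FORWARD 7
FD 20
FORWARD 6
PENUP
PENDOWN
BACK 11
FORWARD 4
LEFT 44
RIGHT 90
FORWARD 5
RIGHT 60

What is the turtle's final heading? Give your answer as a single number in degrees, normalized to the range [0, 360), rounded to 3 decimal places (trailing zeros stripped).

Answer: 254

Derivation:
Executing turtle program step by step:
Start: pos=(0,0), heading=0, pen down
PD: pen down
FD 15: (0,0) -> (15,0) [heading=0, draw]
FD 7: (15,0) -> (22,0) [heading=0, draw]
FD 20: (22,0) -> (42,0) [heading=0, draw]
FD 6: (42,0) -> (48,0) [heading=0, draw]
PU: pen up
PD: pen down
BK 11: (48,0) -> (37,0) [heading=0, draw]
FD 4: (37,0) -> (41,0) [heading=0, draw]
LT 44: heading 0 -> 44
RT 90: heading 44 -> 314
FD 5: (41,0) -> (44.473,-3.597) [heading=314, draw]
RT 60: heading 314 -> 254
Final: pos=(44.473,-3.597), heading=254, 7 segment(s) drawn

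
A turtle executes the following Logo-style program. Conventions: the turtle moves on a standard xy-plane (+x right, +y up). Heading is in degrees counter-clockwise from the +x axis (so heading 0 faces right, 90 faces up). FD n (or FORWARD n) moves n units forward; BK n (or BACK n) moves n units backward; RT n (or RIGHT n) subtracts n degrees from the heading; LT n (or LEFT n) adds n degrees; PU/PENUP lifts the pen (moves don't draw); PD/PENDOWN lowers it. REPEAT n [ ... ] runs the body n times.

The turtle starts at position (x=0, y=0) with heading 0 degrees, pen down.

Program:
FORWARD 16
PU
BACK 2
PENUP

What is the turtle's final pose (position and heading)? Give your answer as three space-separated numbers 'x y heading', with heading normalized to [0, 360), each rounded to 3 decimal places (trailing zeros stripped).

Executing turtle program step by step:
Start: pos=(0,0), heading=0, pen down
FD 16: (0,0) -> (16,0) [heading=0, draw]
PU: pen up
BK 2: (16,0) -> (14,0) [heading=0, move]
PU: pen up
Final: pos=(14,0), heading=0, 1 segment(s) drawn

Answer: 14 0 0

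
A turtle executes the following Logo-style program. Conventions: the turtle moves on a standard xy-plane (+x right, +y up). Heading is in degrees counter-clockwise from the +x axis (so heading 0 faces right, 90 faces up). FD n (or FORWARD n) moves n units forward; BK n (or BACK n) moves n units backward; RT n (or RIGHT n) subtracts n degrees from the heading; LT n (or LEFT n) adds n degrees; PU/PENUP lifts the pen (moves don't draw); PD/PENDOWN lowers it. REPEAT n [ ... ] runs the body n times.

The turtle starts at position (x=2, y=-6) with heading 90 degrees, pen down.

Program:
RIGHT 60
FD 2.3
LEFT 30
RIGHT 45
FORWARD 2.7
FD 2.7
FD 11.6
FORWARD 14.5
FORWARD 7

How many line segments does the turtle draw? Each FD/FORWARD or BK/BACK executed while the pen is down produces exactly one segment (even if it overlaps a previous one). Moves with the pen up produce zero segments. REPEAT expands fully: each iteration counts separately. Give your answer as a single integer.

Answer: 6

Derivation:
Executing turtle program step by step:
Start: pos=(2,-6), heading=90, pen down
RT 60: heading 90 -> 30
FD 2.3: (2,-6) -> (3.992,-4.85) [heading=30, draw]
LT 30: heading 30 -> 60
RT 45: heading 60 -> 15
FD 2.7: (3.992,-4.85) -> (6.6,-4.151) [heading=15, draw]
FD 2.7: (6.6,-4.151) -> (9.208,-3.452) [heading=15, draw]
FD 11.6: (9.208,-3.452) -> (20.413,-0.45) [heading=15, draw]
FD 14.5: (20.413,-0.45) -> (34.419,3.303) [heading=15, draw]
FD 7: (34.419,3.303) -> (41.18,5.115) [heading=15, draw]
Final: pos=(41.18,5.115), heading=15, 6 segment(s) drawn
Segments drawn: 6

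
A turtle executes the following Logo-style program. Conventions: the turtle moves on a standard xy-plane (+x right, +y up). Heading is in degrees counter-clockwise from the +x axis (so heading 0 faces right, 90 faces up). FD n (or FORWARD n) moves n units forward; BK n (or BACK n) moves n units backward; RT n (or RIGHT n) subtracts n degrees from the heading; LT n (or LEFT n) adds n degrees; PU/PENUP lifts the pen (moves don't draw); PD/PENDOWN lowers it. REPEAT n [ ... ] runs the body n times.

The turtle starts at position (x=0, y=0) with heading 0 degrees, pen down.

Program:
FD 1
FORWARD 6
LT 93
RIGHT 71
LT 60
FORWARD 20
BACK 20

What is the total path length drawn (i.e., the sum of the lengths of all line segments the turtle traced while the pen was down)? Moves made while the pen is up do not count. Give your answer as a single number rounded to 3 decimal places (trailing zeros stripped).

Answer: 47

Derivation:
Executing turtle program step by step:
Start: pos=(0,0), heading=0, pen down
FD 1: (0,0) -> (1,0) [heading=0, draw]
FD 6: (1,0) -> (7,0) [heading=0, draw]
LT 93: heading 0 -> 93
RT 71: heading 93 -> 22
LT 60: heading 22 -> 82
FD 20: (7,0) -> (9.783,19.805) [heading=82, draw]
BK 20: (9.783,19.805) -> (7,0) [heading=82, draw]
Final: pos=(7,0), heading=82, 4 segment(s) drawn

Segment lengths:
  seg 1: (0,0) -> (1,0), length = 1
  seg 2: (1,0) -> (7,0), length = 6
  seg 3: (7,0) -> (9.783,19.805), length = 20
  seg 4: (9.783,19.805) -> (7,0), length = 20
Total = 47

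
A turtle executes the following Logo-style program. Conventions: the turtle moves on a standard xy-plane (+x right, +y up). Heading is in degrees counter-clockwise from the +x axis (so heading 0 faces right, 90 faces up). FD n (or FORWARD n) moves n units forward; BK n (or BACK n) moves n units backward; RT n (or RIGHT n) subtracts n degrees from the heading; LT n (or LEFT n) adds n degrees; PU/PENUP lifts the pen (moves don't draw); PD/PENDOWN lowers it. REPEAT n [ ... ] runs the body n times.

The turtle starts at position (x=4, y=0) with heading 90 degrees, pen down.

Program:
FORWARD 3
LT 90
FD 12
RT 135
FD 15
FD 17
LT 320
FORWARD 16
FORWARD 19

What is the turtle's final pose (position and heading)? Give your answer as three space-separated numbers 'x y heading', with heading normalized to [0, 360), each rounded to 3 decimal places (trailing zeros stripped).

Executing turtle program step by step:
Start: pos=(4,0), heading=90, pen down
FD 3: (4,0) -> (4,3) [heading=90, draw]
LT 90: heading 90 -> 180
FD 12: (4,3) -> (-8,3) [heading=180, draw]
RT 135: heading 180 -> 45
FD 15: (-8,3) -> (2.607,13.607) [heading=45, draw]
FD 17: (2.607,13.607) -> (14.627,25.627) [heading=45, draw]
LT 320: heading 45 -> 5
FD 16: (14.627,25.627) -> (30.567,27.022) [heading=5, draw]
FD 19: (30.567,27.022) -> (49.494,28.678) [heading=5, draw]
Final: pos=(49.494,28.678), heading=5, 6 segment(s) drawn

Answer: 49.494 28.678 5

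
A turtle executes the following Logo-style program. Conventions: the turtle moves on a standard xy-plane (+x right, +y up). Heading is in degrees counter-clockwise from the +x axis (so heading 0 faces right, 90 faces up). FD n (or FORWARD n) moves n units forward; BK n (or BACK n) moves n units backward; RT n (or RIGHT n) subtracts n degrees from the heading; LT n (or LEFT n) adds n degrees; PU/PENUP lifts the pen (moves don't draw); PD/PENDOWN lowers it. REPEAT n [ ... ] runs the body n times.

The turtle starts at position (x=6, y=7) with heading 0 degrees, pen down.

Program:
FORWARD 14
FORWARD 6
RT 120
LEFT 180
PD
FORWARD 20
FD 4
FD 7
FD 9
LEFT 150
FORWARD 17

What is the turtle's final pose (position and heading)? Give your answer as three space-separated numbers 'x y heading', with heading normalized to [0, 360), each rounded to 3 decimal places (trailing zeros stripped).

Answer: 31.278 33.141 210

Derivation:
Executing turtle program step by step:
Start: pos=(6,7), heading=0, pen down
FD 14: (6,7) -> (20,7) [heading=0, draw]
FD 6: (20,7) -> (26,7) [heading=0, draw]
RT 120: heading 0 -> 240
LT 180: heading 240 -> 60
PD: pen down
FD 20: (26,7) -> (36,24.321) [heading=60, draw]
FD 4: (36,24.321) -> (38,27.785) [heading=60, draw]
FD 7: (38,27.785) -> (41.5,33.847) [heading=60, draw]
FD 9: (41.5,33.847) -> (46,41.641) [heading=60, draw]
LT 150: heading 60 -> 210
FD 17: (46,41.641) -> (31.278,33.141) [heading=210, draw]
Final: pos=(31.278,33.141), heading=210, 7 segment(s) drawn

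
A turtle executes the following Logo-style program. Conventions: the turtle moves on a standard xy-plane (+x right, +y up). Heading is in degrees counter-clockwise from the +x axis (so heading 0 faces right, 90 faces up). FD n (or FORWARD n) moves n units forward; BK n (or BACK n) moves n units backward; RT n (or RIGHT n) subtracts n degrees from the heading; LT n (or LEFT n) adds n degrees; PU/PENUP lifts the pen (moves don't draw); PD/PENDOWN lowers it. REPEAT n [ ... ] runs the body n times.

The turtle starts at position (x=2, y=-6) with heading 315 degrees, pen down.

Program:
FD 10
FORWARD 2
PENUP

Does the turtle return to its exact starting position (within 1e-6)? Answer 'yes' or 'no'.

Answer: no

Derivation:
Executing turtle program step by step:
Start: pos=(2,-6), heading=315, pen down
FD 10: (2,-6) -> (9.071,-13.071) [heading=315, draw]
FD 2: (9.071,-13.071) -> (10.485,-14.485) [heading=315, draw]
PU: pen up
Final: pos=(10.485,-14.485), heading=315, 2 segment(s) drawn

Start position: (2, -6)
Final position: (10.485, -14.485)
Distance = 12; >= 1e-6 -> NOT closed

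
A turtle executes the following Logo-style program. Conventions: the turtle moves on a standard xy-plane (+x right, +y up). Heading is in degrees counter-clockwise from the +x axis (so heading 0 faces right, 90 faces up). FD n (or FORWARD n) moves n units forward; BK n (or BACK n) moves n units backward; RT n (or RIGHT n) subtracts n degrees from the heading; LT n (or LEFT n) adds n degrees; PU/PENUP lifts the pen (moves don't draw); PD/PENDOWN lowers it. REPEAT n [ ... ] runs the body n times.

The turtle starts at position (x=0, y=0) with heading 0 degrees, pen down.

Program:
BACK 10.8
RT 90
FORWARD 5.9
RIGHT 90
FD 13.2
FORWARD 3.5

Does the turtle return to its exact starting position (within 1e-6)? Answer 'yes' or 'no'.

Executing turtle program step by step:
Start: pos=(0,0), heading=0, pen down
BK 10.8: (0,0) -> (-10.8,0) [heading=0, draw]
RT 90: heading 0 -> 270
FD 5.9: (-10.8,0) -> (-10.8,-5.9) [heading=270, draw]
RT 90: heading 270 -> 180
FD 13.2: (-10.8,-5.9) -> (-24,-5.9) [heading=180, draw]
FD 3.5: (-24,-5.9) -> (-27.5,-5.9) [heading=180, draw]
Final: pos=(-27.5,-5.9), heading=180, 4 segment(s) drawn

Start position: (0, 0)
Final position: (-27.5, -5.9)
Distance = 28.126; >= 1e-6 -> NOT closed

Answer: no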